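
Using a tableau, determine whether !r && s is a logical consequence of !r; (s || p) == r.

No

Initial set: {!r; ((s || p) == r); !(!r && s)}.
((s || p) == r): β-rule — branch into (s || p), r  //  !(s || p), !r.
  branch 1 (add (s || p), r):
    × closes — contains both r and !r.
  branch 2 (add !(s || p), !r):
    !(s || p): α-rule — add !s, !p.
    !(!r && s): β-rule — branch into !!r  //  !s.
      branch 2.1 (add !!r):
        × closes — contains both r and !r.
      branch 2.2 (add !s):
        ○ open, literals {p=0, r=0, s=0}.
2 branches closed, 1 open.
An open branch gives a countermodel: p=0, r=0, s=0 (unmentioned atoms arbitrary); the premises hold there but the conclusion fails.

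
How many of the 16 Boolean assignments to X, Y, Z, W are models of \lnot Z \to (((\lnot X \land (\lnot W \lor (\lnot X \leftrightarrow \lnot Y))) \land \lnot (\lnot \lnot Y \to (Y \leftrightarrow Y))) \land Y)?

Initial set: {T (\lnot Z \to (((\lnot X \land (\lnot W \lor (\lnot X \leftrightarrow \lnot Y))) \land \lnot (\lnot \lnot Y \to (Y \leftrightarrow Y))) \land Y))}.
T (\lnot Z \to (((\lnot X \land (\lnot W \lor (\lnot X \leftrightarrow \lnot Y))) \land \lnot (\lnot \lnot Y \to (Y \leftrightarrow Y))) \land Y)): β-rule — branch into F \lnot Z  //  T (((\lnot X \land (\lnot W \lor (\lnot X \leftrightarrow \lnot Y))) \land \lnot (\lnot \lnot Y \to (Y \leftrightarrow Y))) \land Y).
  branch 1 (add F \lnot Z):
    ○ open, literals {Z=T}.
  branch 2 (add T (((\lnot X \land (\lnot W \lor (\lnot X \leftrightarrow \lnot Y))) \land \lnot (\lnot \lnot Y \to (Y \leftrightarrow Y))) \land Y)):
    T (((\lnot X \land (\lnot W \lor (\lnot X \leftrightarrow \lnot Y))) \land \lnot (\lnot \lnot Y \to (Y \leftrightarrow Y))) \land Y): α-rule — add T ((\lnot X \land (\lnot W \lor (\lnot X \leftrightarrow \lnot Y))) \land \lnot (\lnot \lnot Y \to (Y \leftrightarrow Y))), T Y.
    T ((\lnot X \land (\lnot W \lor (\lnot X \leftrightarrow \lnot Y))) \land \lnot (\lnot \lnot Y \to (Y \leftrightarrow Y))): α-rule — add T (\lnot X \land (\lnot W \lor (\lnot X \leftrightarrow \lnot Y))), T \lnot (\lnot \lnot Y \to (Y \leftrightarrow Y)).
    T (\lnot X \land (\lnot W \lor (\lnot X \leftrightarrow \lnot Y))): α-rule — add T \lnot X, T (\lnot W \lor (\lnot X \leftrightarrow \lnot Y)).
    T \lnot (\lnot \lnot Y \to (Y \leftrightarrow Y)): α-rule — add T \lnot \lnot Y, F (Y \leftrightarrow Y).
    T \lnot \lnot Y: drop double negation, giving T Y.
    T (\lnot W \lor (\lnot X \leftrightarrow \lnot Y)): β-rule — branch into T \lnot W  //  T (\lnot X \leftrightarrow \lnot Y).
      branch 2.1 (add T \lnot W):
        F (Y \leftrightarrow Y): β-rule — branch into T Y, F Y  //  F Y, T Y.
          branch 2.1.1 (add T Y, F Y):
            × closes — contains both Y and \lnot Y.
          branch 2.1.2 (add F Y, T Y):
            × closes — contains both Y and \lnot Y.
      branch 2.2 (add T (\lnot X \leftrightarrow \lnot Y)):
        F (Y \leftrightarrow Y): β-rule — branch into T Y, F Y  //  F Y, T Y.
          branch 2.2.1 (add T Y, F Y):
            × closes — contains both Y and \lnot Y.
          branch 2.2.2 (add F Y, T Y):
            × closes — contains both Y and \lnot Y.
4 branches closed, 1 open.
Each open branch fixes some atoms; the unmentioned ones are free. Counting distinct full assignments: branch {Z=T} (X, Y, W) contributes 8 new. Total: 8.

8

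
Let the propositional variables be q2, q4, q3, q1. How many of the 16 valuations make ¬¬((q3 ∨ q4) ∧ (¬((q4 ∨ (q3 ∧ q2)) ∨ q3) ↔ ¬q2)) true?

6

Initial set: {¬¬((q3 ∨ q4) ∧ (¬((q4 ∨ (q3 ∧ q2)) ∨ q3) ↔ ¬q2))}.
¬¬((q3 ∨ q4) ∧ (¬((q4 ∨ (q3 ∧ q2)) ∨ q3) ↔ ¬q2)): drop double negation, giving ((q3 ∨ q4) ∧ (¬((q4 ∨ (q3 ∧ q2)) ∨ q3) ↔ ¬q2)).
((q3 ∨ q4) ∧ (¬((q4 ∨ (q3 ∧ q2)) ∨ q3) ↔ ¬q2)): α-rule — add (q3 ∨ q4), (¬((q4 ∨ (q3 ∧ q2)) ∨ q3) ↔ ¬q2).
(q3 ∨ q4): β-rule — branch into q3  //  q4.
  branch 1 (add q3):
    (¬((q4 ∨ (q3 ∧ q2)) ∨ q3) ↔ ¬q2): β-rule — branch into ¬((q4 ∨ (q3 ∧ q2)) ∨ q3), ¬q2  //  ¬¬((q4 ∨ (q3 ∧ q2)) ∨ q3), ¬¬q2.
      branch 1.1 (add ¬((q4 ∨ (q3 ∧ q2)) ∨ q3), ¬q2):
        ¬((q4 ∨ (q3 ∧ q2)) ∨ q3): α-rule — add ¬(q4 ∨ (q3 ∧ q2)), ¬q3.
        × closes — contains both q3 and ¬q3.
      branch 1.2 (add ¬¬((q4 ∨ (q3 ∧ q2)) ∨ q3), ¬¬q2):
        ¬¬((q4 ∨ (q3 ∧ q2)) ∨ q3): β-rule — branch into (q4 ∨ (q3 ∧ q2))  //  q3.
          branch 1.2.1 (add (q4 ∨ (q3 ∧ q2))):
            (q4 ∨ (q3 ∧ q2)): β-rule — branch into q4  //  (q3 ∧ q2).
              branch 1.2.1.1 (add q4):
                ○ open, literals {q2=1, q3=1, q4=1}.
              branch 1.2.1.2 (add (q3 ∧ q2)):
                (q3 ∧ q2): α-rule — add q3, q2.
                ○ open, literals {q2=1, q3=1}.
          branch 1.2.2 (add q3):
            ○ open, literals {q2=1, q3=1}.
  branch 2 (add q4):
    (¬((q4 ∨ (q3 ∧ q2)) ∨ q3) ↔ ¬q2): β-rule — branch into ¬((q4 ∨ (q3 ∧ q2)) ∨ q3), ¬q2  //  ¬¬((q4 ∨ (q3 ∧ q2)) ∨ q3), ¬¬q2.
      branch 2.1 (add ¬((q4 ∨ (q3 ∧ q2)) ∨ q3), ¬q2):
        ¬((q4 ∨ (q3 ∧ q2)) ∨ q3): α-rule — add ¬(q4 ∨ (q3 ∧ q2)), ¬q3.
        ¬(q4 ∨ (q3 ∧ q2)): α-rule — add ¬q4, ¬(q3 ∧ q2).
        × closes — contains both q4 and ¬q4.
      branch 2.2 (add ¬¬((q4 ∨ (q3 ∧ q2)) ∨ q3), ¬¬q2):
        ¬¬((q4 ∨ (q3 ∧ q2)) ∨ q3): β-rule — branch into (q4 ∨ (q3 ∧ q2))  //  q3.
          branch 2.2.1 (add (q4 ∨ (q3 ∧ q2))):
            (q4 ∨ (q3 ∧ q2)): β-rule — branch into q4  //  (q3 ∧ q2).
              branch 2.2.1.1 (add q4):
                ○ open, literals {q2=1, q4=1}.
              branch 2.2.1.2 (add (q3 ∧ q2)):
                (q3 ∧ q2): α-rule — add q3, q2.
                ○ open, literals {q2=1, q3=1, q4=1}.
          branch 2.2.2 (add q3):
            ○ open, literals {q2=1, q3=1, q4=1}.
2 branches closed, 6 open.
Each open branch fixes some atoms; the unmentioned ones are free. Counting distinct full assignments: branch {q2=1, q3=1, q4=1} (q1) contributes 2 new; branch {q2=1, q3=1} (q4, q1) contributes 2 new; branch {q2=1, q3=1} (q4, q1) contributes 0 new; branch {q2=1, q4=1} (q3, q1) contributes 2 new; branch {q2=1, q3=1, q4=1} (q1) contributes 0 new; branch {q2=1, q3=1, q4=1} (q1) contributes 0 new. Total: 6.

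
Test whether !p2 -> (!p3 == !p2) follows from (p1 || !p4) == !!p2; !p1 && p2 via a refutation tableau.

Initial set: {((p1 || !p4) == !!p2); (!p1 && p2); !(!p2 -> (!p3 == !p2))}.
(!p1 && p2): α-rule — add !p1, p2.
!(!p2 -> (!p3 == !p2)): α-rule — add !p2, !(!p3 == !p2).
× closes — contains both p2 and !p2.
All 1 branch closes.
Every branch closed, so the premises entail the conclusion.

Yes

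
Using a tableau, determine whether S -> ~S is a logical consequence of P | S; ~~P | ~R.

No

Initial set: {T (P | S); T (~~P | ~R); F (S -> ~S)}.
F (S -> ~S): α-rule — add T S, F ~S.
T (P | S): β-rule — branch into T P  //  T S.
  branch 1 (add T P):
    T (~~P | ~R): β-rule — branch into T ~~P  //  T ~R.
      branch 1.1 (add T ~~P):
        T ~~P: drop double negation, giving T P.
        ○ open, literals {P=1, S=1}.
      branch 1.2 (add T ~R):
        ○ open, literals {P=1, R=0, S=1}.
  branch 2 (add T S):
    T (~~P | ~R): β-rule — branch into T ~~P  //  T ~R.
      branch 2.1 (add T ~~P):
        T ~~P: drop double negation, giving T P.
        ○ open, literals {P=1, S=1}.
      branch 2.2 (add T ~R):
        ○ open, literals {R=0, S=1}.
0 branches closed, 4 open.
An open branch gives a countermodel: P=1, S=1 (unmentioned atoms arbitrary); the premises hold there but the conclusion fails.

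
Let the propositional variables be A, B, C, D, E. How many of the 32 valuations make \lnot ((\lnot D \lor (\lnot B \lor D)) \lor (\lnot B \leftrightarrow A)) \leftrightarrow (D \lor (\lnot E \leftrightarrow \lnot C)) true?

8

Initial set: {T (\lnot ((\lnot D \lor (\lnot B \lor D)) \lor (\lnot B \leftrightarrow A)) \leftrightarrow (D \lor (\lnot E \leftrightarrow \lnot C)))}.
T (\lnot ((\lnot D \lor (\lnot B \lor D)) \lor (\lnot B \leftrightarrow A)) \leftrightarrow (D \lor (\lnot E \leftrightarrow \lnot C))): β-rule — branch into T \lnot ((\lnot D \lor (\lnot B \lor D)) \lor (\lnot B \leftrightarrow A)), T (D \lor (\lnot E \leftrightarrow \lnot C))  //  F \lnot ((\lnot D \lor (\lnot B \lor D)) \lor (\lnot B \leftrightarrow A)), F (D \lor (\lnot E \leftrightarrow \lnot C)).
  branch 1 (add T \lnot ((\lnot D \lor (\lnot B \lor D)) \lor (\lnot B \leftrightarrow A)), T (D \lor (\lnot E \leftrightarrow \lnot C))):
    T \lnot ((\lnot D \lor (\lnot B \lor D)) \lor (\lnot B \leftrightarrow A)): α-rule — add F (\lnot D \lor (\lnot B \lor D)), F (\lnot B \leftrightarrow A).
    F (\lnot D \lor (\lnot B \lor D)): α-rule — add F \lnot D, F (\lnot B \lor D).
    F (\lnot B \lor D): α-rule — add F \lnot B, F D.
    × closes — contains both D and \lnot D.
  branch 2 (add F \lnot ((\lnot D \lor (\lnot B \lor D)) \lor (\lnot B \leftrightarrow A)), F (D \lor (\lnot E \leftrightarrow \lnot C))):
    F (D \lor (\lnot E \leftrightarrow \lnot C)): α-rule — add F D, F (\lnot E \leftrightarrow \lnot C).
    F \lnot ((\lnot D \lor (\lnot B \lor D)) \lor (\lnot B \leftrightarrow A)): β-rule — branch into T (\lnot D \lor (\lnot B \lor D))  //  T (\lnot B \leftrightarrow A).
      branch 2.1 (add T (\lnot D \lor (\lnot B \lor D))):
        F (\lnot E \leftrightarrow \lnot C): β-rule — branch into T \lnot E, F \lnot C  //  F \lnot E, T \lnot C.
          branch 2.1.1 (add T \lnot E, F \lnot C):
            T (\lnot D \lor (\lnot B \lor D)): β-rule — branch into T \lnot D  //  T (\lnot B \lor D).
              branch 2.1.1.1 (add T \lnot D):
                ○ open, literals {C=true, D=false, E=false}.
              branch 2.1.1.2 (add T (\lnot B \lor D)):
                T (\lnot B \lor D): β-rule — branch into T \lnot B  //  T D.
                  branch 2.1.1.2.1 (add T \lnot B):
                    ○ open, literals {B=false, C=true, D=false, E=false}.
                  branch 2.1.1.2.2 (add T D):
                    × closes — contains both D and \lnot D.
          branch 2.1.2 (add F \lnot E, T \lnot C):
            T (\lnot D \lor (\lnot B \lor D)): β-rule — branch into T \lnot D  //  T (\lnot B \lor D).
              branch 2.1.2.1 (add T \lnot D):
                ○ open, literals {C=false, D=false, E=true}.
              branch 2.1.2.2 (add T (\lnot B \lor D)):
                T (\lnot B \lor D): β-rule — branch into T \lnot B  //  T D.
                  branch 2.1.2.2.1 (add T \lnot B):
                    ○ open, literals {B=false, C=false, D=false, E=true}.
                  branch 2.1.2.2.2 (add T D):
                    × closes — contains both D and \lnot D.
      branch 2.2 (add T (\lnot B \leftrightarrow A)):
        F (\lnot E \leftrightarrow \lnot C): β-rule — branch into T \lnot E, F \lnot C  //  F \lnot E, T \lnot C.
          branch 2.2.1 (add T \lnot E, F \lnot C):
            T (\lnot B \leftrightarrow A): β-rule — branch into T \lnot B, T A  //  F \lnot B, F A.
              branch 2.2.1.1 (add T \lnot B, T A):
                ○ open, literals {A=true, B=false, C=true, D=false, E=false}.
              branch 2.2.1.2 (add F \lnot B, F A):
                ○ open, literals {A=false, B=true, C=true, D=false, E=false}.
          branch 2.2.2 (add F \lnot E, T \lnot C):
            T (\lnot B \leftrightarrow A): β-rule — branch into T \lnot B, T A  //  F \lnot B, F A.
              branch 2.2.2.1 (add T \lnot B, T A):
                ○ open, literals {A=true, B=false, C=false, D=false, E=true}.
              branch 2.2.2.2 (add F \lnot B, F A):
                ○ open, literals {A=false, B=true, C=false, D=false, E=true}.
3 branches closed, 8 open.
Each open branch fixes some atoms; the unmentioned ones are free. Counting distinct full assignments: branch {C=true, D=false, E=false} (A, B) contributes 4 new; branch {B=false, C=true, D=false, E=false} (A) contributes 0 new; branch {C=false, D=false, E=true} (A, B) contributes 4 new; branch {B=false, C=false, D=false, E=true} (A) contributes 0 new; branch {A=true, B=false, C=true, D=false, E=false} (none free) contributes 0 new; branch {A=false, B=true, C=true, D=false, E=false} (none free) contributes 0 new; branch {A=true, B=false, C=false, D=false, E=true} (none free) contributes 0 new; branch {A=false, B=true, C=false, D=false, E=true} (none free) contributes 0 new. Total: 8.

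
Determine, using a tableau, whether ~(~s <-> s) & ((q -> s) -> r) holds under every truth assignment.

Assume the negation and expand:
Initial set: {~(~(~s <-> s) & ((q -> s) -> r))}.
~(~(~s <-> s) & ((q -> s) -> r)): β-rule — branch into ~~(~s <-> s)  //  ~((q -> s) -> r).
  branch 1 (add ~~(~s <-> s)):
    ~~(~s <-> s): β-rule — branch into ~s, s  //  ~~s, ~s.
      branch 1.1 (add ~s, s):
        × closes — contains both s and ~s.
      branch 1.2 (add ~~s, ~s):
        × closes — contains both s and ~s.
  branch 2 (add ~((q -> s) -> r)):
    ~((q -> s) -> r): α-rule — add (q -> s), ~r.
    (q -> s): β-rule — branch into ~q  //  s.
      branch 2.1 (add ~q):
        ○ open, literals {q=F, r=F}.
      branch 2.2 (add s):
        ○ open, literals {r=F, s=T}.
2 branches closed, 2 open.
An open branch gives a countermodel: q=F, r=F (unmentioned atoms arbitrary); under it the original formula is false.

Not valid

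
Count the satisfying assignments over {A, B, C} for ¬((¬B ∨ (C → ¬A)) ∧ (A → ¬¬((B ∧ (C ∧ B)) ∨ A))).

Initial set: {¬((¬B ∨ (C → ¬A)) ∧ (A → ¬¬((B ∧ (C ∧ B)) ∨ A)))}.
¬((¬B ∨ (C → ¬A)) ∧ (A → ¬¬((B ∧ (C ∧ B)) ∨ A))): β-rule — branch into ¬(¬B ∨ (C → ¬A))  //  ¬(A → ¬¬((B ∧ (C ∧ B)) ∨ A)).
  branch 1 (add ¬(¬B ∨ (C → ¬A))):
    ¬(¬B ∨ (C → ¬A)): α-rule — add ¬¬B, ¬(C → ¬A).
    ¬(C → ¬A): α-rule — add C, ¬¬A.
    ○ open, literals {A=1, B=1, C=1}.
  branch 2 (add ¬(A → ¬¬((B ∧ (C ∧ B)) ∨ A))):
    ¬(A → ¬¬((B ∧ (C ∧ B)) ∨ A)): α-rule — add A, ¬¬¬((B ∧ (C ∧ B)) ∨ A).
    ¬¬¬((B ∧ (C ∧ B)) ∨ A): drop double negation, giving ¬((B ∧ (C ∧ B)) ∨ A).
    ¬((B ∧ (C ∧ B)) ∨ A): α-rule — add ¬(B ∧ (C ∧ B)), ¬A.
    × closes — contains both A and ¬A.
1 branch closed, 1 open.
Each open branch fixes some atoms; the unmentioned ones are free. Counting distinct full assignments: branch {A=1, B=1, C=1} (none free) contributes 1 new. Total: 1.

1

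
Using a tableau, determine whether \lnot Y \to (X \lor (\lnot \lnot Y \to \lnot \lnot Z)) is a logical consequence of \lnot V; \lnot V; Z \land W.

Yes

Initial set: {\lnot V; \lnot V; (Z \land W); \lnot (\lnot Y \to (X \lor (\lnot \lnot Y \to \lnot \lnot Z)))}.
(Z \land W): α-rule — add Z, W.
\lnot (\lnot Y \to (X \lor (\lnot \lnot Y \to \lnot \lnot Z))): α-rule — add \lnot Y, \lnot (X \lor (\lnot \lnot Y \to \lnot \lnot Z)).
\lnot (X \lor (\lnot \lnot Y \to \lnot \lnot Z)): α-rule — add \lnot X, \lnot (\lnot \lnot Y \to \lnot \lnot Z).
\lnot (\lnot \lnot Y \to \lnot \lnot Z): α-rule — add \lnot \lnot Y, \lnot \lnot \lnot Z.
\lnot \lnot Y: drop double negation, giving Y.
× closes — contains both Y and \lnot Y.
All 1 branch closes.
Every branch closed, so the premises entail the conclusion.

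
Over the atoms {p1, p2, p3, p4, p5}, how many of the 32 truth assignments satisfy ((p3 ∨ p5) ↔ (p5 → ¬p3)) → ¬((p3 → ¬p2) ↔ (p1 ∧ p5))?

24

Initial set: {(((p3 ∨ p5) ↔ (p5 → ¬p3)) → ¬((p3 → ¬p2) ↔ (p1 ∧ p5)))}.
(((p3 ∨ p5) ↔ (p5 → ¬p3)) → ¬((p3 → ¬p2) ↔ (p1 ∧ p5))): β-rule — branch into ¬((p3 ∨ p5) ↔ (p5 → ¬p3))  //  ¬((p3 → ¬p2) ↔ (p1 ∧ p5)).
  branch 1 (add ¬((p3 ∨ p5) ↔ (p5 → ¬p3))):
    ¬((p3 ∨ p5) ↔ (p5 → ¬p3)): β-rule — branch into (p3 ∨ p5), ¬(p5 → ¬p3)  //  ¬(p3 ∨ p5), (p5 → ¬p3).
      branch 1.1 (add (p3 ∨ p5), ¬(p5 → ¬p3)):
        ¬(p5 → ¬p3): α-rule — add p5, ¬¬p3.
        (p3 ∨ p5): β-rule — branch into p3  //  p5.
          branch 1.1.1 (add p3):
            ○ open, literals {p3=1, p5=1}.
          branch 1.1.2 (add p5):
            ○ open, literals {p3=1, p5=1}.
      branch 1.2 (add ¬(p3 ∨ p5), (p5 → ¬p3)):
        ¬(p3 ∨ p5): α-rule — add ¬p3, ¬p5.
        (p5 → ¬p3): β-rule — branch into ¬p5  //  ¬p3.
          branch 1.2.1 (add ¬p5):
            ○ open, literals {p3=0, p5=0}.
          branch 1.2.2 (add ¬p3):
            ○ open, literals {p3=0, p5=0}.
  branch 2 (add ¬((p3 → ¬p2) ↔ (p1 ∧ p5))):
    ¬((p3 → ¬p2) ↔ (p1 ∧ p5)): β-rule — branch into (p3 → ¬p2), ¬(p1 ∧ p5)  //  ¬(p3 → ¬p2), (p1 ∧ p5).
      branch 2.1 (add (p3 → ¬p2), ¬(p1 ∧ p5)):
        (p3 → ¬p2): β-rule — branch into ¬p3  //  ¬p2.
          branch 2.1.1 (add ¬p3):
            ¬(p1 ∧ p5): β-rule — branch into ¬p1  //  ¬p5.
              branch 2.1.1.1 (add ¬p1):
                ○ open, literals {p1=0, p3=0}.
              branch 2.1.1.2 (add ¬p5):
                ○ open, literals {p3=0, p5=0}.
          branch 2.1.2 (add ¬p2):
            ¬(p1 ∧ p5): β-rule — branch into ¬p1  //  ¬p5.
              branch 2.1.2.1 (add ¬p1):
                ○ open, literals {p1=0, p2=0}.
              branch 2.1.2.2 (add ¬p5):
                ○ open, literals {p2=0, p5=0}.
      branch 2.2 (add ¬(p3 → ¬p2), (p1 ∧ p5)):
        ¬(p3 → ¬p2): α-rule — add p3, ¬¬p2.
        (p1 ∧ p5): α-rule — add p1, p5.
        ○ open, literals {p1=1, p2=1, p3=1, p5=1}.
0 branches closed, 9 open.
Each open branch fixes some atoms; the unmentioned ones are free. Counting distinct full assignments: branch {p3=1, p5=1} (p1, p2, p4) contributes 8 new; branch {p3=1, p5=1} (p1, p2, p4) contributes 0 new; branch {p3=0, p5=0} (p1, p2, p4) contributes 8 new; branch {p3=0, p5=0} (p1, p2, p4) contributes 0 new; branch {p1=0, p3=0} (p2, p4, p5) contributes 4 new; branch {p3=0, p5=0} (p1, p2, p4) contributes 0 new; branch {p1=0, p2=0} (p3, p4, p5) contributes 2 new; branch {p2=0, p5=0} (p1, p3, p4) contributes 2 new; branch {p1=1, p2=1, p3=1, p5=1} (p4) contributes 0 new. Total: 24.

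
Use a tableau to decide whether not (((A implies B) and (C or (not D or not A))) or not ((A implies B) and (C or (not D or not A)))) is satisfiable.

Initial set: {not (((A implies B) and (C or (not D or not A))) or not ((A implies B) and (C or (not D or not A))))}.
not (((A implies B) and (C or (not D or not A))) or not ((A implies B) and (C or (not D or not A)))): α-rule — add not ((A implies B) and (C or (not D or not A))), not not ((A implies B) and (C or (not D or not A))).
not not ((A implies B) and (C or (not D or not A))): α-rule — add (A implies B), (C or (not D or not A)).
not ((A implies B) and (C or (not D or not A))): β-rule — branch into not (A implies B)  //  not (C or (not D or not A)).
  branch 1 (add not (A implies B)):
    not (A implies B): α-rule — add A, not B.
    (A implies B): β-rule — branch into not A  //  B.
      branch 1.1 (add not A):
        × closes — contains both A and not A.
      branch 1.2 (add B):
        × closes — contains both B and not B.
  branch 2 (add not (C or (not D or not A))):
    not (C or (not D or not A)): α-rule — add not C, not (not D or not A).
    not (not D or not A): α-rule — add not not D, not not A.
    (A implies B): β-rule — branch into not A  //  B.
      branch 2.1 (add not A):
        × closes — contains both A and not A.
      branch 2.2 (add B):
        (C or (not D or not A)): β-rule — branch into C  //  (not D or not A).
          branch 2.2.1 (add C):
            × closes — contains both C and not C.
          branch 2.2.2 (add (not D or not A)):
            (not D or not A): β-rule — branch into not D  //  not A.
              branch 2.2.2.1 (add not D):
                × closes — contains both D and not D.
              branch 2.2.2.2 (add not A):
                × closes — contains both A and not A.
All 6 branches close.
Every branch closed; the formula is unsatisfiable.

Unsatisfiable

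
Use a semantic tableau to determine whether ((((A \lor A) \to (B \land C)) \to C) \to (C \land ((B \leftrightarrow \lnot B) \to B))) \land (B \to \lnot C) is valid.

Not valid

Assume the negation and expand:
Initial set: {\lnot (((((A \lor A) \to (B \land C)) \to C) \to (C \land ((B \leftrightarrow \lnot B) \to B))) \land (B \to \lnot C))}.
\lnot (((((A \lor A) \to (B \land C)) \to C) \to (C \land ((B \leftrightarrow \lnot B) \to B))) \land (B \to \lnot C)): β-rule — branch into \lnot ((((A \lor A) \to (B \land C)) \to C) \to (C \land ((B \leftrightarrow \lnot B) \to B)))  //  \lnot (B \to \lnot C).
  branch 1 (add \lnot ((((A \lor A) \to (B \land C)) \to C) \to (C \land ((B \leftrightarrow \lnot B) \to B)))):
    \lnot ((((A \lor A) \to (B \land C)) \to C) \to (C \land ((B \leftrightarrow \lnot B) \to B))): α-rule — add (((A \lor A) \to (B \land C)) \to C), \lnot (C \land ((B \leftrightarrow \lnot B) \to B)).
    (((A \lor A) \to (B \land C)) \to C): β-rule — branch into \lnot ((A \lor A) \to (B \land C))  //  C.
      branch 1.1 (add \lnot ((A \lor A) \to (B \land C))):
        \lnot ((A \lor A) \to (B \land C)): α-rule — add (A \lor A), \lnot (B \land C).
        \lnot (C \land ((B \leftrightarrow \lnot B) \to B)): β-rule — branch into \lnot C  //  \lnot ((B \leftrightarrow \lnot B) \to B).
          branch 1.1.1 (add \lnot C):
            (A \lor A): β-rule — branch into A  //  A.
              branch 1.1.1.1 (add A):
                \lnot (B \land C): β-rule — branch into \lnot B  //  \lnot C.
                  branch 1.1.1.1.1 (add \lnot B):
                    ○ open, literals {A=1, B=0, C=0}.
                  branch 1.1.1.1.2 (add \lnot C):
                    ○ open, literals {A=1, C=0}.
              branch 1.1.1.2 (add A):
                \lnot (B \land C): β-rule — branch into \lnot B  //  \lnot C.
                  branch 1.1.1.2.1 (add \lnot B):
                    ○ open, literals {A=1, B=0, C=0}.
                  branch 1.1.1.2.2 (add \lnot C):
                    ○ open, literals {A=1, C=0}.
          branch 1.1.2 (add \lnot ((B \leftrightarrow \lnot B) \to B)):
            \lnot ((B \leftrightarrow \lnot B) \to B): α-rule — add (B \leftrightarrow \lnot B), \lnot B.
            (A \lor A): β-rule — branch into A  //  A.
              branch 1.1.2.1 (add A):
                \lnot (B \land C): β-rule — branch into \lnot B  //  \lnot C.
                  branch 1.1.2.1.1 (add \lnot B):
                    (B \leftrightarrow \lnot B): β-rule — branch into B, \lnot B  //  \lnot B, \lnot \lnot B.
                      branch 1.1.2.1.1.1 (add B, \lnot B):
                        × closes — contains both B and \lnot B.
                      branch 1.1.2.1.1.2 (add \lnot B, \lnot \lnot B):
                        × closes — contains both B and \lnot B.
                  branch 1.1.2.1.2 (add \lnot C):
                    (B \leftrightarrow \lnot B): β-rule — branch into B, \lnot B  //  \lnot B, \lnot \lnot B.
                      branch 1.1.2.1.2.1 (add B, \lnot B):
                        × closes — contains both B and \lnot B.
                      branch 1.1.2.1.2.2 (add \lnot B, \lnot \lnot B):
                        × closes — contains both B and \lnot B.
              branch 1.1.2.2 (add A):
                \lnot (B \land C): β-rule — branch into \lnot B  //  \lnot C.
                  branch 1.1.2.2.1 (add \lnot B):
                    (B \leftrightarrow \lnot B): β-rule — branch into B, \lnot B  //  \lnot B, \lnot \lnot B.
                      branch 1.1.2.2.1.1 (add B, \lnot B):
                        × closes — contains both B and \lnot B.
                      branch 1.1.2.2.1.2 (add \lnot B, \lnot \lnot B):
                        × closes — contains both B and \lnot B.
                  branch 1.1.2.2.2 (add \lnot C):
                    (B \leftrightarrow \lnot B): β-rule — branch into B, \lnot B  //  \lnot B, \lnot \lnot B.
                      branch 1.1.2.2.2.1 (add B, \lnot B):
                        × closes — contains both B and \lnot B.
                      branch 1.1.2.2.2.2 (add \lnot B, \lnot \lnot B):
                        × closes — contains both B and \lnot B.
      branch 1.2 (add C):
        \lnot (C \land ((B \leftrightarrow \lnot B) \to B)): β-rule — branch into \lnot C  //  \lnot ((B \leftrightarrow \lnot B) \to B).
          branch 1.2.1 (add \lnot C):
            × closes — contains both C and \lnot C.
          branch 1.2.2 (add \lnot ((B \leftrightarrow \lnot B) \to B)):
            \lnot ((B \leftrightarrow \lnot B) \to B): α-rule — add (B \leftrightarrow \lnot B), \lnot B.
            (B \leftrightarrow \lnot B): β-rule — branch into B, \lnot B  //  \lnot B, \lnot \lnot B.
              branch 1.2.2.1 (add B, \lnot B):
                × closes — contains both B and \lnot B.
              branch 1.2.2.2 (add \lnot B, \lnot \lnot B):
                × closes — contains both B and \lnot B.
  branch 2 (add \lnot (B \to \lnot C)):
    \lnot (B \to \lnot C): α-rule — add B, \lnot \lnot C.
    ○ open, literals {B=1, C=1}.
11 branches closed, 5 open.
An open branch gives a countermodel: A=1, B=0, C=0 (unmentioned atoms arbitrary); under it the original formula is false.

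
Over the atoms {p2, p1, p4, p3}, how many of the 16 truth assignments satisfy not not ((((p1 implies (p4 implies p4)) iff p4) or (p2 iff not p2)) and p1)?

Initial set: {T not not ((((p1 implies (p4 implies p4)) iff p4) or (p2 iff not p2)) and p1)}.
T not not ((((p1 implies (p4 implies p4)) iff p4) or (p2 iff not p2)) and p1): drop double negation, giving T ((((p1 implies (p4 implies p4)) iff p4) or (p2 iff not p2)) and p1).
T ((((p1 implies (p4 implies p4)) iff p4) or (p2 iff not p2)) and p1): α-rule — add T (((p1 implies (p4 implies p4)) iff p4) or (p2 iff not p2)), T p1.
T (((p1 implies (p4 implies p4)) iff p4) or (p2 iff not p2)): β-rule — branch into T ((p1 implies (p4 implies p4)) iff p4)  //  T (p2 iff not p2).
  branch 1 (add T ((p1 implies (p4 implies p4)) iff p4)):
    T ((p1 implies (p4 implies p4)) iff p4): β-rule — branch into T (p1 implies (p4 implies p4)), T p4  //  F (p1 implies (p4 implies p4)), F p4.
      branch 1.1 (add T (p1 implies (p4 implies p4)), T p4):
        T (p1 implies (p4 implies p4)): β-rule — branch into F p1  //  T (p4 implies p4).
          branch 1.1.1 (add F p1):
            × closes — contains both p1 and not p1.
          branch 1.1.2 (add T (p4 implies p4)):
            T (p4 implies p4): β-rule — branch into F p4  //  T p4.
              branch 1.1.2.1 (add F p4):
                × closes — contains both p4 and not p4.
              branch 1.1.2.2 (add T p4):
                ○ open, literals {p1=T, p4=T}.
      branch 1.2 (add F (p1 implies (p4 implies p4)), F p4):
        F (p1 implies (p4 implies p4)): α-rule — add T p1, F (p4 implies p4).
        F (p4 implies p4): α-rule — add T p4, F p4.
        × closes — contains both p4 and not p4.
  branch 2 (add T (p2 iff not p2)):
    T (p2 iff not p2): β-rule — branch into T p2, T not p2  //  F p2, F not p2.
      branch 2.1 (add T p2, T not p2):
        × closes — contains both p2 and not p2.
      branch 2.2 (add F p2, F not p2):
        × closes — contains both p2 and not p2.
5 branches closed, 1 open.
Each open branch fixes some atoms; the unmentioned ones are free. Counting distinct full assignments: branch {p1=T, p4=T} (p2, p3) contributes 4 new. Total: 4.

4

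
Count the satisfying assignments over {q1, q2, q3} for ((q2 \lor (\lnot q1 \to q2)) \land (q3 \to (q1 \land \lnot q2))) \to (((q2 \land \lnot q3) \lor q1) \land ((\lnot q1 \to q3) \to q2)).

6

Initial set: {(((q2 \lor (\lnot q1 \to q2)) \land (q3 \to (q1 \land \lnot q2))) \to (((q2 \land \lnot q3) \lor q1) \land ((\lnot q1 \to q3) \to q2)))}.
(((q2 \lor (\lnot q1 \to q2)) \land (q3 \to (q1 \land \lnot q2))) \to (((q2 \land \lnot q3) \lor q1) \land ((\lnot q1 \to q3) \to q2))): β-rule — branch into \lnot ((q2 \lor (\lnot q1 \to q2)) \land (q3 \to (q1 \land \lnot q2)))  //  (((q2 \land \lnot q3) \lor q1) \land ((\lnot q1 \to q3) \to q2)).
  branch 1 (add \lnot ((q2 \lor (\lnot q1 \to q2)) \land (q3 \to (q1 \land \lnot q2)))):
    \lnot ((q2 \lor (\lnot q1 \to q2)) \land (q3 \to (q1 \land \lnot q2))): β-rule — branch into \lnot (q2 \lor (\lnot q1 \to q2))  //  \lnot (q3 \to (q1 \land \lnot q2)).
      branch 1.1 (add \lnot (q2 \lor (\lnot q1 \to q2))):
        \lnot (q2 \lor (\lnot q1 \to q2)): α-rule — add \lnot q2, \lnot (\lnot q1 \to q2).
        \lnot (\lnot q1 \to q2): α-rule — add \lnot q1, \lnot q2.
        ○ open, literals {q1=false, q2=false}.
      branch 1.2 (add \lnot (q3 \to (q1 \land \lnot q2))):
        \lnot (q3 \to (q1 \land \lnot q2)): α-rule — add q3, \lnot (q1 \land \lnot q2).
        \lnot (q1 \land \lnot q2): β-rule — branch into \lnot q1  //  \lnot \lnot q2.
          branch 1.2.1 (add \lnot q1):
            ○ open, literals {q1=false, q3=true}.
          branch 1.2.2 (add \lnot \lnot q2):
            ○ open, literals {q2=true, q3=true}.
  branch 2 (add (((q2 \land \lnot q3) \lor q1) \land ((\lnot q1 \to q3) \to q2))):
    (((q2 \land \lnot q3) \lor q1) \land ((\lnot q1 \to q3) \to q2)): α-rule — add ((q2 \land \lnot q3) \lor q1), ((\lnot q1 \to q3) \to q2).
    ((q2 \land \lnot q3) \lor q1): β-rule — branch into (q2 \land \lnot q3)  //  q1.
      branch 2.1 (add (q2 \land \lnot q3)):
        (q2 \land \lnot q3): α-rule — add q2, \lnot q3.
        ((\lnot q1 \to q3) \to q2): β-rule — branch into \lnot (\lnot q1 \to q3)  //  q2.
          branch 2.1.1 (add \lnot (\lnot q1 \to q3)):
            \lnot (\lnot q1 \to q3): α-rule — add \lnot q1, \lnot q3.
            ○ open, literals {q1=false, q2=true, q3=false}.
          branch 2.1.2 (add q2):
            ○ open, literals {q2=true, q3=false}.
      branch 2.2 (add q1):
        ((\lnot q1 \to q3) \to q2): β-rule — branch into \lnot (\lnot q1 \to q3)  //  q2.
          branch 2.2.1 (add \lnot (\lnot q1 \to q3)):
            \lnot (\lnot q1 \to q3): α-rule — add \lnot q1, \lnot q3.
            × closes — contains both q1 and \lnot q1.
          branch 2.2.2 (add q2):
            ○ open, literals {q1=true, q2=true}.
1 branch closed, 6 open.
Each open branch fixes some atoms; the unmentioned ones are free. Counting distinct full assignments: branch {q1=false, q2=false} (q3) contributes 2 new; branch {q1=false, q3=true} (q2) contributes 1 new; branch {q2=true, q3=true} (q1) contributes 1 new; branch {q1=false, q2=true, q3=false} (none free) contributes 1 new; branch {q2=true, q3=false} (q1) contributes 1 new; branch {q1=true, q2=true} (q3) contributes 0 new. Total: 6.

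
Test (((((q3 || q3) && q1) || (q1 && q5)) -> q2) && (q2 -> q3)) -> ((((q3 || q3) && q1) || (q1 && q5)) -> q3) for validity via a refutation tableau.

Valid

Assume the negation and expand:
Initial set: {F ((((((q3 || q3) && q1) || (q1 && q5)) -> q2) && (q2 -> q3)) -> ((((q3 || q3) && q1) || (q1 && q5)) -> q3))}.
F ((((((q3 || q3) && q1) || (q1 && q5)) -> q2) && (q2 -> q3)) -> ((((q3 || q3) && q1) || (q1 && q5)) -> q3)): α-rule — add T (((((q3 || q3) && q1) || (q1 && q5)) -> q2) && (q2 -> q3)), F ((((q3 || q3) && q1) || (q1 && q5)) -> q3).
T (((((q3 || q3) && q1) || (q1 && q5)) -> q2) && (q2 -> q3)): α-rule — add T ((((q3 || q3) && q1) || (q1 && q5)) -> q2), T (q2 -> q3).
F ((((q3 || q3) && q1) || (q1 && q5)) -> q3): α-rule — add T (((q3 || q3) && q1) || (q1 && q5)), F q3.
T ((((q3 || q3) && q1) || (q1 && q5)) -> q2): β-rule — branch into F (((q3 || q3) && q1) || (q1 && q5))  //  T q2.
  branch 1 (add F (((q3 || q3) && q1) || (q1 && q5))):
    F (((q3 || q3) && q1) || (q1 && q5)): α-rule — add F ((q3 || q3) && q1), F (q1 && q5).
    T (q2 -> q3): β-rule — branch into F q2  //  T q3.
      branch 1.1 (add F q2):
        T (((q3 || q3) && q1) || (q1 && q5)): β-rule — branch into T ((q3 || q3) && q1)  //  T (q1 && q5).
          branch 1.1.1 (add T ((q3 || q3) && q1)):
            T ((q3 || q3) && q1): α-rule — add T (q3 || q3), T q1.
            F ((q3 || q3) && q1): β-rule — branch into F (q3 || q3)  //  F q1.
              branch 1.1.1.1 (add F (q3 || q3)):
                F (q3 || q3): α-rule — add F q3, F q3.
                F (q1 && q5): β-rule — branch into F q1  //  F q5.
                  branch 1.1.1.1.1 (add F q1):
                    × closes — contains both q1 and !q1.
                  branch 1.1.1.1.2 (add F q5):
                    T (q3 || q3): β-rule — branch into T q3  //  T q3.
                      branch 1.1.1.1.2.1 (add T q3):
                        × closes — contains both q3 and !q3.
                      branch 1.1.1.1.2.2 (add T q3):
                        × closes — contains both q3 and !q3.
              branch 1.1.1.2 (add F q1):
                × closes — contains both q1 and !q1.
          branch 1.1.2 (add T (q1 && q5)):
            T (q1 && q5): α-rule — add T q1, T q5.
            F ((q3 || q3) && q1): β-rule — branch into F (q3 || q3)  //  F q1.
              branch 1.1.2.1 (add F (q3 || q3)):
                F (q3 || q3): α-rule — add F q3, F q3.
                F (q1 && q5): β-rule — branch into F q1  //  F q5.
                  branch 1.1.2.1.1 (add F q1):
                    × closes — contains both q1 and !q1.
                  branch 1.1.2.1.2 (add F q5):
                    × closes — contains both q5 and !q5.
              branch 1.1.2.2 (add F q1):
                × closes — contains both q1 and !q1.
      branch 1.2 (add T q3):
        × closes — contains both q3 and !q3.
  branch 2 (add T q2):
    T (q2 -> q3): β-rule — branch into F q2  //  T q3.
      branch 2.1 (add F q2):
        × closes — contains both q2 and !q2.
      branch 2.2 (add T q3):
        × closes — contains both q3 and !q3.
All 10 branches close.
Every branch closed, so the negation is unsatisfiable and the formula is valid.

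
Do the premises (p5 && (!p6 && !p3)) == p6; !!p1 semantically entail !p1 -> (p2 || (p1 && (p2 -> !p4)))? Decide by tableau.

Yes

Initial set: {T ((p5 && (!p6 && !p3)) == p6); T !!p1; F (!p1 -> (p2 || (p1 && (p2 -> !p4))))}.
T !!p1: drop double negation, giving T p1.
F (!p1 -> (p2 || (p1 && (p2 -> !p4)))): α-rule — add T !p1, F (p2 || (p1 && (p2 -> !p4))).
× closes — contains both p1 and !p1.
All 1 branch closes.
Every branch closed, so the premises entail the conclusion.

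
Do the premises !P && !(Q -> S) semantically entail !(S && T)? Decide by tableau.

Initial set: {(!P && !(Q -> S)); !!(S && T)}.
(!P && !(Q -> S)): α-rule — add !P, !(Q -> S).
!!(S && T): α-rule — add S, T.
!(Q -> S): α-rule — add Q, !S.
× closes — contains both S and !S.
All 1 branch closes.
Every branch closed, so the premises entail the conclusion.

Yes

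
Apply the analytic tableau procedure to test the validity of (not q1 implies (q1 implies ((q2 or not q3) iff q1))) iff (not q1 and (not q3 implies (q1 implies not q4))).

Not valid

Assume the negation and expand:
Initial set: {not ((not q1 implies (q1 implies ((q2 or not q3) iff q1))) iff (not q1 and (not q3 implies (q1 implies not q4))))}.
not ((not q1 implies (q1 implies ((q2 or not q3) iff q1))) iff (not q1 and (not q3 implies (q1 implies not q4)))): β-rule — branch into (not q1 implies (q1 implies ((q2 or not q3) iff q1))), not (not q1 and (not q3 implies (q1 implies not q4)))  //  not (not q1 implies (q1 implies ((q2 or not q3) iff q1))), (not q1 and (not q3 implies (q1 implies not q4))).
  branch 1 (add (not q1 implies (q1 implies ((q2 or not q3) iff q1))), not (not q1 and (not q3 implies (q1 implies not q4)))):
    (not q1 implies (q1 implies ((q2 or not q3) iff q1))): β-rule — branch into not not q1  //  (q1 implies ((q2 or not q3) iff q1)).
      branch 1.1 (add not not q1):
        not (not q1 and (not q3 implies (q1 implies not q4))): β-rule — branch into not not q1  //  not (not q3 implies (q1 implies not q4)).
          branch 1.1.1 (add not not q1):
            ○ open, literals {q1=true}.
          branch 1.1.2 (add not (not q3 implies (q1 implies not q4))):
            not (not q3 implies (q1 implies not q4)): α-rule — add not q3, not (q1 implies not q4).
            not (q1 implies not q4): α-rule — add q1, not not q4.
            ○ open, literals {q1=true, q3=false, q4=true}.
      branch 1.2 (add (q1 implies ((q2 or not q3) iff q1))):
        not (not q1 and (not q3 implies (q1 implies not q4))): β-rule — branch into not not q1  //  not (not q3 implies (q1 implies not q4)).
          branch 1.2.1 (add not not q1):
            (q1 implies ((q2 or not q3) iff q1)): β-rule — branch into not q1  //  ((q2 or not q3) iff q1).
              branch 1.2.1.1 (add not q1):
                × closes — contains both q1 and not q1.
              branch 1.2.1.2 (add ((q2 or not q3) iff q1)):
                ((q2 or not q3) iff q1): β-rule — branch into (q2 or not q3), q1  //  not (q2 or not q3), not q1.
                  branch 1.2.1.2.1 (add (q2 or not q3), q1):
                    (q2 or not q3): β-rule — branch into q2  //  not q3.
                      branch 1.2.1.2.1.1 (add q2):
                        ○ open, literals {q1=true, q2=true}.
                      branch 1.2.1.2.1.2 (add not q3):
                        ○ open, literals {q1=true, q3=false}.
                  branch 1.2.1.2.2 (add not (q2 or not q3), not q1):
                    × closes — contains both q1 and not q1.
          branch 1.2.2 (add not (not q3 implies (q1 implies not q4))):
            not (not q3 implies (q1 implies not q4)): α-rule — add not q3, not (q1 implies not q4).
            not (q1 implies not q4): α-rule — add q1, not not q4.
            (q1 implies ((q2 or not q3) iff q1)): β-rule — branch into not q1  //  ((q2 or not q3) iff q1).
              branch 1.2.2.1 (add not q1):
                × closes — contains both q1 and not q1.
              branch 1.2.2.2 (add ((q2 or not q3) iff q1)):
                ((q2 or not q3) iff q1): β-rule — branch into (q2 or not q3), q1  //  not (q2 or not q3), not q1.
                  branch 1.2.2.2.1 (add (q2 or not q3), q1):
                    (q2 or not q3): β-rule — branch into q2  //  not q3.
                      branch 1.2.2.2.1.1 (add q2):
                        ○ open, literals {q1=true, q2=true, q3=false, q4=true}.
                      branch 1.2.2.2.1.2 (add not q3):
                        ○ open, literals {q1=true, q3=false, q4=true}.
                  branch 1.2.2.2.2 (add not (q2 or not q3), not q1):
                    × closes — contains both q1 and not q1.
  branch 2 (add not (not q1 implies (q1 implies ((q2 or not q3) iff q1))), (not q1 and (not q3 implies (q1 implies not q4)))):
    not (not q1 implies (q1 implies ((q2 or not q3) iff q1))): α-rule — add not q1, not (q1 implies ((q2 or not q3) iff q1)).
    (not q1 and (not q3 implies (q1 implies not q4))): α-rule — add not q1, (not q3 implies (q1 implies not q4)).
    not (q1 implies ((q2 or not q3) iff q1)): α-rule — add q1, not ((q2 or not q3) iff q1).
    × closes — contains both q1 and not q1.
5 branches closed, 6 open.
An open branch gives a countermodel: q1=true (unmentioned atoms arbitrary); under it the original formula is false.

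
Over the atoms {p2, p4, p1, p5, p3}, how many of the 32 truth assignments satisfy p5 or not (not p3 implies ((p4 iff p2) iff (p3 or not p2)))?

20

Initial set: {(p5 or not (not p3 implies ((p4 iff p2) iff (p3 or not p2))))}.
(p5 or not (not p3 implies ((p4 iff p2) iff (p3 or not p2)))): β-rule — branch into p5  //  not (not p3 implies ((p4 iff p2) iff (p3 or not p2))).
  branch 1 (add p5):
    ○ open, literals {p5=1}.
  branch 2 (add not (not p3 implies ((p4 iff p2) iff (p3 or not p2)))):
    not (not p3 implies ((p4 iff p2) iff (p3 or not p2))): α-rule — add not p3, not ((p4 iff p2) iff (p3 or not p2)).
    not ((p4 iff p2) iff (p3 or not p2)): β-rule — branch into (p4 iff p2), not (p3 or not p2)  //  not (p4 iff p2), (p3 or not p2).
      branch 2.1 (add (p4 iff p2), not (p3 or not p2)):
        not (p3 or not p2): α-rule — add not p3, not not p2.
        (p4 iff p2): β-rule — branch into p4, p2  //  not p4, not p2.
          branch 2.1.1 (add p4, p2):
            ○ open, literals {p2=1, p3=0, p4=1}.
          branch 2.1.2 (add not p4, not p2):
            × closes — contains both p2 and not p2.
      branch 2.2 (add not (p4 iff p2), (p3 or not p2)):
        not (p4 iff p2): β-rule — branch into p4, not p2  //  not p4, p2.
          branch 2.2.1 (add p4, not p2):
            (p3 or not p2): β-rule — branch into p3  //  not p2.
              branch 2.2.1.1 (add p3):
                × closes — contains both p3 and not p3.
              branch 2.2.1.2 (add not p2):
                ○ open, literals {p2=0, p3=0, p4=1}.
          branch 2.2.2 (add not p4, p2):
            (p3 or not p2): β-rule — branch into p3  //  not p2.
              branch 2.2.2.1 (add p3):
                × closes — contains both p3 and not p3.
              branch 2.2.2.2 (add not p2):
                × closes — contains both p2 and not p2.
4 branches closed, 3 open.
Each open branch fixes some atoms; the unmentioned ones are free. Counting distinct full assignments: branch {p5=1} (p2, p4, p1, p3) contributes 16 new; branch {p2=1, p3=0, p4=1} (p1, p5) contributes 2 new; branch {p2=0, p3=0, p4=1} (p1, p5) contributes 2 new. Total: 20.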